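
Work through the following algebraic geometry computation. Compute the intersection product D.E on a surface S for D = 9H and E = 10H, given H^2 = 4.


Using bilinearity of the intersection pairing on a surface S:
(aH).(bH) = ab * (H.H)
We have H^2 = 4.
D.E = (9H).(10H) = 9*10*4
= 90*4
= 360

360


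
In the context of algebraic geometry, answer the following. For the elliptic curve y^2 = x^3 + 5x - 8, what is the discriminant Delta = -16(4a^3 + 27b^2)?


Compute each component:
4a^3 = 4*5^3 = 4*125 = 500
27b^2 = 27*(-8)^2 = 27*64 = 1728
4a^3 + 27b^2 = 500 + 1728 = 2228
Delta = -16*2228 = -35648

-35648


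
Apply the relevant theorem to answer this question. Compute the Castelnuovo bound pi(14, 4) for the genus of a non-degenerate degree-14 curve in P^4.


Castelnuovo's bound: write d - 1 = m(r-1) + epsilon with 0 <= epsilon < r-1.
d - 1 = 14 - 1 = 13
r - 1 = 4 - 1 = 3
13 = 4*3 + 1, so m = 4, epsilon = 1
pi(d, r) = m(m-1)(r-1)/2 + m*epsilon
= 4*3*3/2 + 4*1
= 36/2 + 4
= 18 + 4 = 22

22


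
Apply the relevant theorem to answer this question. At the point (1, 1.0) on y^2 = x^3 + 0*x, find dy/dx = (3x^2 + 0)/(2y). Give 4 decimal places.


Using implicit differentiation of y^2 = x^3 + 0*x:
2y * dy/dx = 3x^2 + 0
dy/dx = (3x^2 + 0)/(2y)
Numerator: 3*1^2 + 0 = 3
Denominator: 2*1.0 = 2.0
dy/dx = 3/2.0 = 1.5000

1.5000


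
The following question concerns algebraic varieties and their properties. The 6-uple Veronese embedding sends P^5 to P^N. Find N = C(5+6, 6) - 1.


The Veronese embedding v_d: P^n -> P^N maps each point to all
degree-d monomials in n+1 homogeneous coordinates.
N = C(n+d, d) - 1
N = C(5+6, 6) - 1
N = C(11, 6) - 1
C(11, 6) = 462
N = 462 - 1 = 461

461


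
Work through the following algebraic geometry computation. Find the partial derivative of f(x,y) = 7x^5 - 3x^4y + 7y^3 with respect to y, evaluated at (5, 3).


df/dy = (-3)*x^4 + 3*7*y^2
At (5,3): (-3)*5^4 + 3*7*3^2
= -1875 + 189
= -1686

-1686


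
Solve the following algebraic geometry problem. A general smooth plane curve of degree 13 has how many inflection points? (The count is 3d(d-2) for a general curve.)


For a general smooth plane curve C of degree d, the inflection points are
the intersection of C with its Hessian curve, which has degree 3(d-2).
By Bezout, the total intersection number is d * 3(d-2) = 13 * 33 = 429.
For a general curve every flex is ordinary, so each contributes
multiplicity 1 to C·Hess(C), and the number of distinct inflection
points is 3d(d-2).
Inflection points = 3*13*(13-2) = 3*13*11 = 429

429


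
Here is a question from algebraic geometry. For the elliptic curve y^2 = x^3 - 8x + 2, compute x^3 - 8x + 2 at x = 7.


Compute x^3 - 8x + 2 at x = 7:
x^3 = 7^3 = 343
(-8)*x = (-8)*7 = -56
Sum: 343 - 56 + 2 = 289

289


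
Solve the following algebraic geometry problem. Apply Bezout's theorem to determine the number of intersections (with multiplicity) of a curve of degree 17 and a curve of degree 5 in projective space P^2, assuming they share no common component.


Bezout's theorem states the intersection count equals the product of degrees.
Intersection count = 17 * 5 = 85

85


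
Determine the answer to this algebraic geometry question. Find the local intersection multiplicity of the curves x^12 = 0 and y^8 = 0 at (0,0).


The intersection multiplicity of V(x^a) and V(y^b) at the origin is:
I(O; V(x^12), V(y^8)) = dim_k(k[x,y]/(x^12, y^8))
A basis for k[x,y]/(x^12, y^8) is the set of monomials x^i * y^j
where 0 <= i < 12 and 0 <= j < 8.
The number of such monomials is 12 * 8 = 96

96


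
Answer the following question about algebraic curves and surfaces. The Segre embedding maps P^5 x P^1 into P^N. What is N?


The Segre embedding maps P^m x P^n into P^N via
all products of coordinates from each factor.
N = (m+1)(n+1) - 1
N = (5+1)(1+1) - 1
N = 6*2 - 1
N = 12 - 1 = 11

11


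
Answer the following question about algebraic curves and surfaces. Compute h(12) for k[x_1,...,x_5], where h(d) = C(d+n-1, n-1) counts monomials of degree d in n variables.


The Hilbert function for the polynomial ring in 5 variables is:
h(d) = C(d+n-1, n-1)
h(12) = C(12+5-1, 5-1) = C(16, 4)
= 16! / (4! * 12!)
= 1820

1820


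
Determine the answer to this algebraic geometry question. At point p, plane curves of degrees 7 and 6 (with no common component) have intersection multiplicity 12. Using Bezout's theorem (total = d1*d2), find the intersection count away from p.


By Bezout's theorem, the total intersection number is d1 * d2.
Total = 7 * 6 = 42
Intersection multiplicity at p = 12
Remaining intersections = 42 - 12 = 30

30


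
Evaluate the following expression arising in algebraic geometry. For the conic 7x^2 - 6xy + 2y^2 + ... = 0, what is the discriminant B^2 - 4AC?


The discriminant of a conic Ax^2 + Bxy + Cy^2 + ... = 0 is B^2 - 4AC.
B^2 = (-6)^2 = 36
4AC = 4*7*2 = 56
Discriminant = 36 - 56 = -20

-20


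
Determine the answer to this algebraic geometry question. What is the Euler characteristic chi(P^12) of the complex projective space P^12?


The complex projective space P^12 has one cell in each even real dimension 0, 2, ..., 24.
The cohomology groups are H^{2k}(P^12) = Z for k = 0,...,12, and 0 otherwise.
Euler characteristic = sum of Betti numbers = 1 per even-dimensional cohomology group.
chi(P^12) = 12 + 1 = 13

13


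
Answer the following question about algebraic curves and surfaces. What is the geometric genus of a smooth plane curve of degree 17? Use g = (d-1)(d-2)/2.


Using the genus formula for smooth plane curves:
g = (d-1)(d-2)/2
g = (17-1)(17-2)/2
g = 16*15/2
g = 240/2 = 120

120


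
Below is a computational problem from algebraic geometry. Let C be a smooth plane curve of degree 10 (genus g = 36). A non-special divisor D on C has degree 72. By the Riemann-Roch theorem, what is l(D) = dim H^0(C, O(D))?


First, compute the genus of a smooth plane curve of degree 10:
g = (d-1)(d-2)/2 = (10-1)(10-2)/2 = 36
For a non-special divisor D (i.e., h^1(D) = 0), Riemann-Roch gives:
l(D) = deg(D) - g + 1
Since deg(D) = 72 >= 2g - 1 = 71, D is non-special.
l(D) = 72 - 36 + 1 = 37

37


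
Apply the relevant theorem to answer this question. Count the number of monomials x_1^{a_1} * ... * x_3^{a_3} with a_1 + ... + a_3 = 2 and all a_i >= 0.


The number of degree-2 monomials in 3 variables is C(d+n-1, n-1).
= C(2+3-1, 3-1) = C(4, 2)
= 6

6


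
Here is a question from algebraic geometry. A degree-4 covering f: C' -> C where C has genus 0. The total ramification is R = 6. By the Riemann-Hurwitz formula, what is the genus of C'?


Riemann-Hurwitz formula: 2g' - 2 = d(2g - 2) + R
Given: d = 4, g = 0, R = 6
2g' - 2 = 4*(2*0 - 2) + 6
2g' - 2 = 4*(-2) + 6
2g' - 2 = -8 + 6 = -2
2g' = 0
g' = 0

0


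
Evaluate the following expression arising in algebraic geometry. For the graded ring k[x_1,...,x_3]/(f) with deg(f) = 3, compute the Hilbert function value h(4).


For R = k[x_1,...,x_n]/(f) with f homogeneous of degree e:
The Hilbert series is (1 - t^e)/(1 - t)^n.
So h(d) = C(d+n-1, n-1) - C(d-e+n-1, n-1) for d >= e.
With n=3, e=3, d=4:
C(4+3-1, 3-1) = C(6, 2) = 15
C(4-3+3-1, 3-1) = C(3, 2) = 3
h(4) = 15 - 3 = 12

12


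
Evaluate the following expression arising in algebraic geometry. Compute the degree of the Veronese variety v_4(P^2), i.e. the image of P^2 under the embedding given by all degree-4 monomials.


The Veronese variety v_4(P^2) has degree d^r.
d^r = 4^2 = 16

16


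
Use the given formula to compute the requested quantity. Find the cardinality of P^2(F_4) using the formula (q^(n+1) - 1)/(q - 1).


P^2(F_4) has (q^(n+1) - 1)/(q - 1) points.
= 4^2 + 4^1 + 4^0
= 16 + 4 + 1
= 21

21


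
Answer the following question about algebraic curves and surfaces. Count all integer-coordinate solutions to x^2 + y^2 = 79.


Systematically check integer values of x where x^2 <= 79.
For each valid x, check if 79 - x^2 is a perfect square.
Total integer solutions found: 0

0


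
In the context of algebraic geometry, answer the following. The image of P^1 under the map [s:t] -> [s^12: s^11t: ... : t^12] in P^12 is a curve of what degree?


The rational normal curve in P^12 is the image of P^1 under the 12-uple Veronese.
A general hyperplane in P^12 pulls back to a degree-12 form on P^1, which has 12 zeros,
so the curve meets a general hyperplane in 12 points. Degree = 12.

12


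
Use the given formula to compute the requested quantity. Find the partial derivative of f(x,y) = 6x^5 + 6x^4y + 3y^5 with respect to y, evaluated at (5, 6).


df/dy = 6*x^4 + 5*3*y^4
At (5,6): 6*5^4 + 5*3*6^4
= 3750 + 19440
= 23190

23190


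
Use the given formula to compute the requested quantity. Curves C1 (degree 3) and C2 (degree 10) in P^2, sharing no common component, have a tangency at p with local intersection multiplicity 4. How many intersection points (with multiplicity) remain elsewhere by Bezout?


By Bezout's theorem, the total intersection number is d1 * d2.
Total = 3 * 10 = 30
Intersection multiplicity at p = 4
Remaining intersections = 30 - 4 = 26

26


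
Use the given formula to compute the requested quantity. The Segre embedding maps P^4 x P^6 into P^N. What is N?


The Segre embedding maps P^m x P^n into P^N via
all products of coordinates from each factor.
N = (m+1)(n+1) - 1
N = (4+1)(6+1) - 1
N = 5*7 - 1
N = 35 - 1 = 34

34


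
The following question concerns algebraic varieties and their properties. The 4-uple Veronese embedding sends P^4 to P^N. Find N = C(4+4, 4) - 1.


The Veronese embedding v_d: P^n -> P^N maps each point to all
degree-d monomials in n+1 homogeneous coordinates.
N = C(n+d, d) - 1
N = C(4+4, 4) - 1
N = C(8, 4) - 1
C(8, 4) = 70
N = 70 - 1 = 69

69


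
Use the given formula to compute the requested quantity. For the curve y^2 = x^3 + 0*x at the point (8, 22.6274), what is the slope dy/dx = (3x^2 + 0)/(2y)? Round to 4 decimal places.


Using implicit differentiation of y^2 = x^3 + 0*x:
2y * dy/dx = 3x^2 + 0
dy/dx = (3x^2 + 0)/(2y)
Numerator: 3*8^2 + 0 = 192
Denominator: 2*22.6274 = 45.2548
dy/dx = 192/45.2548 = 4.2426

4.2426


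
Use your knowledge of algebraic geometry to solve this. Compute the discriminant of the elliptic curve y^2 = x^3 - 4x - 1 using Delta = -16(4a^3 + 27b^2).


Compute each component:
4a^3 = 4*(-4)^3 = 4*(-64) = -256
27b^2 = 27*(-1)^2 = 27*1 = 27
4a^3 + 27b^2 = -256 + 27 = -229
Delta = -16*(-229) = 3664

3664


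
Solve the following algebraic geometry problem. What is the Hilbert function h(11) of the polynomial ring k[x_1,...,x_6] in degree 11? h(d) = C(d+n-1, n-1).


The Hilbert function for the polynomial ring in 6 variables is:
h(d) = C(d+n-1, n-1)
h(11) = C(11+6-1, 6-1) = C(16, 5)
= 16! / (5! * 11!)
= 4368

4368


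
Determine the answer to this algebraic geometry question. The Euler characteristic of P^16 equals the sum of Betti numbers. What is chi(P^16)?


The complex projective space P^16 has one cell in each even real dimension 0, 2, ..., 32.
The cohomology groups are H^{2k}(P^16) = Z for k = 0,...,16, and 0 otherwise.
Euler characteristic = sum of Betti numbers = 1 per even-dimensional cohomology group.
chi(P^16) = 16 + 1 = 17

17


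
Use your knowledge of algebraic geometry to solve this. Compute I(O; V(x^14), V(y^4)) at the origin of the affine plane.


The intersection multiplicity of V(x^a) and V(y^b) at the origin is:
I(O; V(x^14), V(y^4)) = dim_k(k[x,y]/(x^14, y^4))
A basis for k[x,y]/(x^14, y^4) is the set of monomials x^i * y^j
where 0 <= i < 14 and 0 <= j < 4.
The number of such monomials is 14 * 4 = 56

56


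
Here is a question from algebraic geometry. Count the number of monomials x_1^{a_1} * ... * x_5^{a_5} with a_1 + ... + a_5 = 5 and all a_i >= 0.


The number of degree-5 monomials in 5 variables is C(d+n-1, n-1).
= C(5+5-1, 5-1) = C(9, 4)
= 126

126


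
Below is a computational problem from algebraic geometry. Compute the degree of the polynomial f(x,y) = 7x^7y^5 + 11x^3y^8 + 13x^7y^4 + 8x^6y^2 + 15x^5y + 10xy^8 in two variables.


Examine each term for its total degree (sum of exponents).
  Term '7x^7y^5' has total degree 7+5 = 12.
  Term '11x^3y^8' has total degree 3+8 = 11.
  Term '13x^7y^4' has total degree 7+4 = 11.
  Term '8x^6y^2' has total degree 6+2 = 8.
  Term '15x^5y' has total degree 5+1 = 6.
  Term '10xy^8' has total degree 1+8 = 9.
The maximum total degree among all terms is 12.

12


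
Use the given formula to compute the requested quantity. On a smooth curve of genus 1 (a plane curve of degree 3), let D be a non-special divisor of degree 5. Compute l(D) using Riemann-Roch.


First, compute the genus of a smooth plane curve of degree 3:
g = (d-1)(d-2)/2 = (3-1)(3-2)/2 = 1
For a non-special divisor D (i.e., h^1(D) = 0), Riemann-Roch gives:
l(D) = deg(D) - g + 1
Since deg(D) = 5 >= 2g - 1 = 1, D is non-special.
l(D) = 5 - 1 + 1 = 5

5


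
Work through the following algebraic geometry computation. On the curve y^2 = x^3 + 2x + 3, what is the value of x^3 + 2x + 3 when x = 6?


Compute x^3 + 2x + 3 at x = 6:
x^3 = 6^3 = 216
2*x = 2*6 = 12
Sum: 216 + 12 + 3 = 231

231


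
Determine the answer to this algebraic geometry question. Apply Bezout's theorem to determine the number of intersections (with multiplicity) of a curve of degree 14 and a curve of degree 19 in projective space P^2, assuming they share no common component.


Bezout's theorem states the intersection count equals the product of degrees.
Intersection count = 14 * 19 = 266

266


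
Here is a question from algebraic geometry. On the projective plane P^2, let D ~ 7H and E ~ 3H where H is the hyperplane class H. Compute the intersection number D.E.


Using bilinearity of the intersection pairing on the projective plane P^2:
(aH).(bH) = ab * (H.H)
We have H^2 = 1 (Bezout).
D.E = (7H).(3H) = 7*3*1
= 21*1
= 21

21


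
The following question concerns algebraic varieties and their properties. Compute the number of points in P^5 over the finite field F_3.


P^5(F_3) has (q^(n+1) - 1)/(q - 1) points.
= 3^5 + 3^4 + 3^3 + 3^2 + 3^1 + 3^0
= 243 + 81 + 27 + 9 + 3 + 1
= 364

364


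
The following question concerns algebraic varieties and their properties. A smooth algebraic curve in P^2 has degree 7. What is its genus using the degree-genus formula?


Using the genus formula for smooth plane curves:
g = (d-1)(d-2)/2
g = (7-1)(7-2)/2
g = 6*5/2
g = 30/2 = 15

15


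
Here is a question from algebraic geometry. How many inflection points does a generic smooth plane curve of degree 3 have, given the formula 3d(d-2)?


For a general smooth plane curve C of degree d, the inflection points are
the intersection of C with its Hessian curve, which has degree 3(d-2).
By Bezout, the total intersection number is d * 3(d-2) = 3 * 3 = 9.
For a general curve every flex is ordinary, so each contributes
multiplicity 1 to C·Hess(C), and the number of distinct inflection
points is 3d(d-2).
Inflection points = 3*3*(3-2) = 3*3*1 = 9

9


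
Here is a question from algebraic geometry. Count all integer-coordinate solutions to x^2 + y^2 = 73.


Systematically check integer values of x where x^2 <= 73.
For each valid x, check if 73 - x^2 is a perfect square.
x=3: 73 - 9 = 64, sqrt = 8 (valid)
x=8: 73 - 64 = 9, sqrt = 3 (valid)
Total integer solutions found: 8

8


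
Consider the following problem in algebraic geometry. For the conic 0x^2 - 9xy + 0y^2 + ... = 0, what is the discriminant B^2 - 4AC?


The discriminant of a conic Ax^2 + Bxy + Cy^2 + ... = 0 is B^2 - 4AC.
B^2 = (-9)^2 = 81
4AC = 4*0*0 = 0
Discriminant = 81 + 0 = 81

81


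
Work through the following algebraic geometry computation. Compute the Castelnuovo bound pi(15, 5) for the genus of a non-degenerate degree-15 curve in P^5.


Castelnuovo's bound: write d - 1 = m(r-1) + epsilon with 0 <= epsilon < r-1.
d - 1 = 15 - 1 = 14
r - 1 = 5 - 1 = 4
14 = 3*4 + 2, so m = 3, epsilon = 2
pi(d, r) = m(m-1)(r-1)/2 + m*epsilon
= 3*2*4/2 + 3*2
= 24/2 + 6
= 12 + 6 = 18

18


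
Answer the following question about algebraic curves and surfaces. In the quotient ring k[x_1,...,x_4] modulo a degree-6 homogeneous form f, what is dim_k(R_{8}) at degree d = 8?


For R = k[x_1,...,x_n]/(f) with f homogeneous of degree e:
The Hilbert series is (1 - t^e)/(1 - t)^n.
So h(d) = C(d+n-1, n-1) - C(d-e+n-1, n-1) for d >= e.
With n=4, e=6, d=8:
C(8+4-1, 4-1) = C(11, 3) = 165
C(8-6+4-1, 4-1) = C(5, 3) = 10
h(8) = 165 - 10 = 155

155


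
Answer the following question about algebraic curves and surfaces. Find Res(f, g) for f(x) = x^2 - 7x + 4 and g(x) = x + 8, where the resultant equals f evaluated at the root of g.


For Res(f, x - c), we evaluate f at x = c.
f(-8) = (-8)^2 - 7*(-8) + 4
= 64 + 56 + 4
= 120 + 4 = 124
Res(f, g) = 124

124


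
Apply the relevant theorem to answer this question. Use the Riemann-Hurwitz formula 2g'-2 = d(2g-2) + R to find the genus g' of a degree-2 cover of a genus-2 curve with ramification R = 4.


Riemann-Hurwitz formula: 2g' - 2 = d(2g - 2) + R
Given: d = 2, g = 2, R = 4
2g' - 2 = 2*(2*2 - 2) + 4
2g' - 2 = 2*2 + 4
2g' - 2 = 4 + 4 = 8
2g' = 10
g' = 5

5


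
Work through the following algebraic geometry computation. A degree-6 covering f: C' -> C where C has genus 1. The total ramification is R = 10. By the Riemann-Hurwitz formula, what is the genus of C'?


Riemann-Hurwitz formula: 2g' - 2 = d(2g - 2) + R
Given: d = 6, g = 1, R = 10
2g' - 2 = 6*(2*1 - 2) + 10
2g' - 2 = 6*0 + 10
2g' - 2 = 0 + 10 = 10
2g' = 12
g' = 6

6


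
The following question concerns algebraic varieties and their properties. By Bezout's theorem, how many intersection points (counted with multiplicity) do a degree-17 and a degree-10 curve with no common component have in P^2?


Bezout's theorem states the intersection count equals the product of degrees.
Intersection count = 17 * 10 = 170

170


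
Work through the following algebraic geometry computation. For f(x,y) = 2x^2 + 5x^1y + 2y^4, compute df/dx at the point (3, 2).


df/dx = 2*2*x^1 + 1*5*x^0*y
At (3,2): 2*2*3^1 + 1*5*3^0*2
= 12 + 10
= 22

22


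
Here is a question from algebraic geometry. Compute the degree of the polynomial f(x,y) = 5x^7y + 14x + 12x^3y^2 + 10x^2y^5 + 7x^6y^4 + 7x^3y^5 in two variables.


Examine each term for its total degree (sum of exponents).
  Term '5x^7y' has total degree 7+1 = 8.
  Term '14x' has total degree 1+0 = 1.
  Term '12x^3y^2' has total degree 3+2 = 5.
  Term '10x^2y^5' has total degree 2+5 = 7.
  Term '7x^6y^4' has total degree 6+4 = 10.
  Term '7x^3y^5' has total degree 3+5 = 8.
The maximum total degree among all terms is 10.

10


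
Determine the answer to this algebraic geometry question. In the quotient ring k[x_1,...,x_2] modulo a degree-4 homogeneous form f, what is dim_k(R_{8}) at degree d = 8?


For R = k[x_1,...,x_n]/(f) with f homogeneous of degree e:
The Hilbert series is (1 - t^e)/(1 - t)^n.
So h(d) = C(d+n-1, n-1) - C(d-e+n-1, n-1) for d >= e.
With n=2, e=4, d=8:
C(8+2-1, 2-1) = C(9, 1) = 9
C(8-4+2-1, 2-1) = C(5, 1) = 5
h(8) = 9 - 5 = 4

4


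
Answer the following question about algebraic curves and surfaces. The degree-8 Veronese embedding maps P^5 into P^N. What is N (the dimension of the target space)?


The Veronese embedding v_d: P^n -> P^N maps each point to all
degree-d monomials in n+1 homogeneous coordinates.
N = C(n+d, d) - 1
N = C(5+8, 8) - 1
N = C(13, 8) - 1
C(13, 8) = 1287
N = 1287 - 1 = 1286

1286


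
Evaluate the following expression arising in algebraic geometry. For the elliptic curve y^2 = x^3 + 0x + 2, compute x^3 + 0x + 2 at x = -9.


Compute x^3 + 0x + 2 at x = -9:
x^3 = (-9)^3 = -729
0*x = 0*(-9) = 0
Sum: -729 + 0 + 2 = -727

-727


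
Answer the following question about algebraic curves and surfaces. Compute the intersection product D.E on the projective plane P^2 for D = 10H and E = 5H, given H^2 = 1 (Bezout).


Using bilinearity of the intersection pairing on the projective plane P^2:
(aH).(bH) = ab * (H.H)
We have H^2 = 1 (Bezout).
D.E = (10H).(5H) = 10*5*1
= 50*1
= 50

50


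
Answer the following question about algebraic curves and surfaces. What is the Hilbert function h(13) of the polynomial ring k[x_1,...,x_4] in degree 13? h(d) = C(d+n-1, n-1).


The Hilbert function for the polynomial ring in 4 variables is:
h(d) = C(d+n-1, n-1)
h(13) = C(13+4-1, 4-1) = C(16, 3)
= 16! / (3! * 13!)
= 560

560


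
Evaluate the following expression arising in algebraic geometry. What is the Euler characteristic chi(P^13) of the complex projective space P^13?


The complex projective space P^13 has one cell in each even real dimension 0, 2, ..., 26.
The cohomology groups are H^{2k}(P^13) = Z for k = 0,...,13, and 0 otherwise.
Euler characteristic = sum of Betti numbers = 1 per even-dimensional cohomology group.
chi(P^13) = 13 + 1 = 14

14


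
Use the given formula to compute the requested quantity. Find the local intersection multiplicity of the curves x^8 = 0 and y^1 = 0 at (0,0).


The intersection multiplicity of V(x^a) and V(y^b) at the origin is:
I(O; V(x^8), V(y^1)) = dim_k(k[x,y]/(x^8, y^1))
A basis for k[x,y]/(x^8, y^1) is the set of monomials x^i * y^j
where 0 <= i < 8 and 0 <= j < 1.
The number of such monomials is 8 * 1 = 8

8


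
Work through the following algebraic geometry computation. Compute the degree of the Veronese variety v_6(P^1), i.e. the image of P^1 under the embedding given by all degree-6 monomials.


The Veronese variety v_6(P^1) has degree d^r.
d^r = 6^1 = 6

6


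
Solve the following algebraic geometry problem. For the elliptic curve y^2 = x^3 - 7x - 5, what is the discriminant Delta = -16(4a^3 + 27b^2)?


Compute each component:
4a^3 = 4*(-7)^3 = 4*(-343) = -1372
27b^2 = 27*(-5)^2 = 27*25 = 675
4a^3 + 27b^2 = -1372 + 675 = -697
Delta = -16*(-697) = 11152

11152


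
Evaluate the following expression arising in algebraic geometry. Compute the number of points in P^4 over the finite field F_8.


P^4(F_8) has (q^(n+1) - 1)/(q - 1) points.
= 8^4 + 8^3 + 8^2 + 8^1 + 8^0
= 4096 + 512 + 64 + 8 + 1
= 4681

4681


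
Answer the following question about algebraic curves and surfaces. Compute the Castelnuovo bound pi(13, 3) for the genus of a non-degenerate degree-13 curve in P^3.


Castelnuovo's bound: write d - 1 = m(r-1) + epsilon with 0 <= epsilon < r-1.
d - 1 = 13 - 1 = 12
r - 1 = 3 - 1 = 2
12 = 6*2 + 0, so m = 6, epsilon = 0
pi(d, r) = m(m-1)(r-1)/2 + m*epsilon
= 6*5*2/2 + 6*0
= 60/2 + 0
= 30 + 0 = 30

30


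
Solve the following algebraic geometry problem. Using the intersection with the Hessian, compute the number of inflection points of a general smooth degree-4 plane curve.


For a general smooth plane curve C of degree d, the inflection points are
the intersection of C with its Hessian curve, which has degree 3(d-2).
By Bezout, the total intersection number is d * 3(d-2) = 4 * 6 = 24.
For a general curve every flex is ordinary, so each contributes
multiplicity 1 to C·Hess(C), and the number of distinct inflection
points is 3d(d-2).
Inflection points = 3*4*(4-2) = 3*4*2 = 24

24


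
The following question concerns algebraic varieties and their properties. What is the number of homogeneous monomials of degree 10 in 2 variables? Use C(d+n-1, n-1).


The number of degree-10 monomials in 2 variables is C(d+n-1, n-1).
= C(10+2-1, 2-1) = C(11, 1)
= 11

11


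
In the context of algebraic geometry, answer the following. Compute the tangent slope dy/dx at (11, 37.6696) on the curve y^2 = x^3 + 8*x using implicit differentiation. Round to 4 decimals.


Using implicit differentiation of y^2 = x^3 + 8*x:
2y * dy/dx = 3x^2 + 8
dy/dx = (3x^2 + 8)/(2y)
Numerator: 3*11^2 + 8 = 371
Denominator: 2*37.6696 = 75.3392
dy/dx = 371/75.3392 = 4.9244

4.9244


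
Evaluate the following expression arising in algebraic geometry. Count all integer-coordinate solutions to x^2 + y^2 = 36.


Systematically check integer values of x where x^2 <= 36.
For each valid x, check if 36 - x^2 is a perfect square.
x=0: 36 - 0 = 36, sqrt = 6 (valid)
x=6: 36 - 36 = 0, sqrt = 0 (valid)
Total integer solutions found: 4

4


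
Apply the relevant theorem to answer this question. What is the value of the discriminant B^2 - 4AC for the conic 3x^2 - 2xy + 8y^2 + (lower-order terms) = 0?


The discriminant of a conic Ax^2 + Bxy + Cy^2 + ... = 0 is B^2 - 4AC.
B^2 = (-2)^2 = 4
4AC = 4*3*8 = 96
Discriminant = 4 - 96 = -92

-92


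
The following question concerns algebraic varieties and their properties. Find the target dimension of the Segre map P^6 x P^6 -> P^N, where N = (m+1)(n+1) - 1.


The Segre embedding maps P^m x P^n into P^N via
all products of coordinates from each factor.
N = (m+1)(n+1) - 1
N = (6+1)(6+1) - 1
N = 7*7 - 1
N = 49 - 1 = 48

48


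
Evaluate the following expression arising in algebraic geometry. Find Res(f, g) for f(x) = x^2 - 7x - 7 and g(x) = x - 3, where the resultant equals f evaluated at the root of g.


For Res(f, x - c), we evaluate f at x = c.
f(3) = 3^2 - 7*3 - 7
= 9 - 21 - 7
= -12 - 7 = -19
Res(f, g) = -19

-19


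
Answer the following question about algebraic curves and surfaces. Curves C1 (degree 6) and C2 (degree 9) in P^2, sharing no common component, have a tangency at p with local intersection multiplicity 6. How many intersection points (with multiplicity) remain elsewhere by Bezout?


By Bezout's theorem, the total intersection number is d1 * d2.
Total = 6 * 9 = 54
Intersection multiplicity at p = 6
Remaining intersections = 54 - 6 = 48

48


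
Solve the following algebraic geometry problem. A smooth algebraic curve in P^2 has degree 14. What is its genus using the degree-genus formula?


Using the genus formula for smooth plane curves:
g = (d-1)(d-2)/2
g = (14-1)(14-2)/2
g = 13*12/2
g = 156/2 = 78

78


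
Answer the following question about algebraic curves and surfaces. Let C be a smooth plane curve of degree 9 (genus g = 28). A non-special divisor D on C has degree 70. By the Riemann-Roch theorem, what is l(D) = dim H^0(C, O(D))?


First, compute the genus of a smooth plane curve of degree 9:
g = (d-1)(d-2)/2 = (9-1)(9-2)/2 = 28
For a non-special divisor D (i.e., h^1(D) = 0), Riemann-Roch gives:
l(D) = deg(D) - g + 1
Since deg(D) = 70 >= 2g - 1 = 55, D is non-special.
l(D) = 70 - 28 + 1 = 43

43


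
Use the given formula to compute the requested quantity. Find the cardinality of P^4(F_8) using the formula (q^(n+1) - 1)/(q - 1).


P^4(F_8) has (q^(n+1) - 1)/(q - 1) points.
= 8^4 + 8^3 + 8^2 + 8^1 + 8^0
= 4096 + 512 + 64 + 8 + 1
= 4681

4681


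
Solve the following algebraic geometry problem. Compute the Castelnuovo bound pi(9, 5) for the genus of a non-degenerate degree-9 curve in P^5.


Castelnuovo's bound: write d - 1 = m(r-1) + epsilon with 0 <= epsilon < r-1.
d - 1 = 9 - 1 = 8
r - 1 = 5 - 1 = 4
8 = 2*4 + 0, so m = 2, epsilon = 0
pi(d, r) = m(m-1)(r-1)/2 + m*epsilon
= 2*1*4/2 + 2*0
= 8/2 + 0
= 4 + 0 = 4

4


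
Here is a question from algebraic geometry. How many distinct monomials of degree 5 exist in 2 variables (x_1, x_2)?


The number of degree-5 monomials in 2 variables is C(d+n-1, n-1).
= C(5+2-1, 2-1) = C(6, 1)
= 6

6


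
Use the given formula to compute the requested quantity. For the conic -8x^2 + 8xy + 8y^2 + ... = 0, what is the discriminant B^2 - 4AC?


The discriminant of a conic Ax^2 + Bxy + Cy^2 + ... = 0 is B^2 - 4AC.
B^2 = 8^2 = 64
4AC = 4*(-8)*8 = -256
Discriminant = 64 + 256 = 320

320


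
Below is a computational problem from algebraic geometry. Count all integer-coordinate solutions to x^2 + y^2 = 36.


Systematically check integer values of x where x^2 <= 36.
For each valid x, check if 36 - x^2 is a perfect square.
x=0: 36 - 0 = 36, sqrt = 6 (valid)
x=6: 36 - 36 = 0, sqrt = 0 (valid)
Total integer solutions found: 4

4


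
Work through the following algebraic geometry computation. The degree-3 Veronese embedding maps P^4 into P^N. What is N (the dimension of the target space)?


The Veronese embedding v_d: P^n -> P^N maps each point to all
degree-d monomials in n+1 homogeneous coordinates.
N = C(n+d, d) - 1
N = C(4+3, 3) - 1
N = C(7, 3) - 1
C(7, 3) = 35
N = 35 - 1 = 34

34


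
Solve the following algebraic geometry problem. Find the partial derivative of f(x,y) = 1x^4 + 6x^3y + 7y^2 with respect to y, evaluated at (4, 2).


df/dy = 6*x^3 + 2*7*y^1
At (4,2): 6*4^3 + 2*7*2^1
= 384 + 28
= 412

412


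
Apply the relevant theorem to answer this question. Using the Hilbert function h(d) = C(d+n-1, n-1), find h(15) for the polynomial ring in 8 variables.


The Hilbert function for the polynomial ring in 8 variables is:
h(d) = C(d+n-1, n-1)
h(15) = C(15+8-1, 8-1) = C(22, 7)
= 22! / (7! * 15!)
= 170544

170544


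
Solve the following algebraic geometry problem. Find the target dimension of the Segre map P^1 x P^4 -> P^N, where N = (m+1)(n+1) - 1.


The Segre embedding maps P^m x P^n into P^N via
all products of coordinates from each factor.
N = (m+1)(n+1) - 1
N = (1+1)(4+1) - 1
N = 2*5 - 1
N = 10 - 1 = 9

9


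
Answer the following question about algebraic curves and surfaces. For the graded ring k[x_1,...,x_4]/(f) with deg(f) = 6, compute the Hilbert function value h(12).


For R = k[x_1,...,x_n]/(f) with f homogeneous of degree e:
The Hilbert series is (1 - t^e)/(1 - t)^n.
So h(d) = C(d+n-1, n-1) - C(d-e+n-1, n-1) for d >= e.
With n=4, e=6, d=12:
C(12+4-1, 4-1) = C(15, 3) = 455
C(12-6+4-1, 4-1) = C(9, 3) = 84
h(12) = 455 - 84 = 371

371


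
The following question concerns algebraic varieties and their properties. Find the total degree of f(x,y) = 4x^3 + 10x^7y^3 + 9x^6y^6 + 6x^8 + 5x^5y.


Examine each term for its total degree (sum of exponents).
  Term '4x^3' has total degree 3+0 = 3.
  Term '10x^7y^3' has total degree 7+3 = 10.
  Term '9x^6y^6' has total degree 6+6 = 12.
  Term '6x^8' has total degree 8+0 = 8.
  Term '5x^5y' has total degree 5+1 = 6.
The maximum total degree among all terms is 12.

12


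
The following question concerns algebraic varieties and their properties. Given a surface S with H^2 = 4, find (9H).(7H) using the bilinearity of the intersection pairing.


Using bilinearity of the intersection pairing on a surface S:
(aH).(bH) = ab * (H.H)
We have H^2 = 4.
D.E = (9H).(7H) = 9*7*4
= 63*4
= 252

252


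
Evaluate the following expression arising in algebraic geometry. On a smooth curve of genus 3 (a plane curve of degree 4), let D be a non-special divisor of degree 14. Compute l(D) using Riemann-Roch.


First, compute the genus of a smooth plane curve of degree 4:
g = (d-1)(d-2)/2 = (4-1)(4-2)/2 = 3
For a non-special divisor D (i.e., h^1(D) = 0), Riemann-Roch gives:
l(D) = deg(D) - g + 1
Since deg(D) = 14 >= 2g - 1 = 5, D is non-special.
l(D) = 14 - 3 + 1 = 12

12


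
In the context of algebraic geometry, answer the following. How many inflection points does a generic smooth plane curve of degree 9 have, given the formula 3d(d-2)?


For a general smooth plane curve C of degree d, the inflection points are
the intersection of C with its Hessian curve, which has degree 3(d-2).
By Bezout, the total intersection number is d * 3(d-2) = 9 * 21 = 189.
For a general curve every flex is ordinary, so each contributes
multiplicity 1 to C·Hess(C), and the number of distinct inflection
points is 3d(d-2).
Inflection points = 3*9*(9-2) = 3*9*7 = 189

189


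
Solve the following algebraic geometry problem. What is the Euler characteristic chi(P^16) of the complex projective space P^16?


The complex projective space P^16 has one cell in each even real dimension 0, 2, ..., 32.
The cohomology groups are H^{2k}(P^16) = Z for k = 0,...,16, and 0 otherwise.
Euler characteristic = sum of Betti numbers = 1 per even-dimensional cohomology group.
chi(P^16) = 16 + 1 = 17

17


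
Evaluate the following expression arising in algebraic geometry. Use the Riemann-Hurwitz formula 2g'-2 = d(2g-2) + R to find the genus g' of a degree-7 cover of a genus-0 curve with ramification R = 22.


Riemann-Hurwitz formula: 2g' - 2 = d(2g - 2) + R
Given: d = 7, g = 0, R = 22
2g' - 2 = 7*(2*0 - 2) + 22
2g' - 2 = 7*(-2) + 22
2g' - 2 = -14 + 22 = 8
2g' = 10
g' = 5

5


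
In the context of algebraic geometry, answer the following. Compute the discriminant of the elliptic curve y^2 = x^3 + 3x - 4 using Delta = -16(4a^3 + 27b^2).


Compute each component:
4a^3 = 4*3^3 = 4*27 = 108
27b^2 = 27*(-4)^2 = 27*16 = 432
4a^3 + 27b^2 = 108 + 432 = 540
Delta = -16*540 = -8640

-8640


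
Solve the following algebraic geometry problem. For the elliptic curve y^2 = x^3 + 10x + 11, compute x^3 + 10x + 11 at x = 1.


Compute x^3 + 10x + 11 at x = 1:
x^3 = 1^3 = 1
10*x = 10*1 = 10
Sum: 1 + 10 + 11 = 22

22


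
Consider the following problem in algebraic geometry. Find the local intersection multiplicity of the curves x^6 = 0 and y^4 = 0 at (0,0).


The intersection multiplicity of V(x^a) and V(y^b) at the origin is:
I(O; V(x^6), V(y^4)) = dim_k(k[x,y]/(x^6, y^4))
A basis for k[x,y]/(x^6, y^4) is the set of monomials x^i * y^j
where 0 <= i < 6 and 0 <= j < 4.
The number of such monomials is 6 * 4 = 24

24


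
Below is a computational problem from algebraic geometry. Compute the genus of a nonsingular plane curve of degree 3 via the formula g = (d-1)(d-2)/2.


Using the genus formula for smooth plane curves:
g = (d-1)(d-2)/2
g = (3-1)(3-2)/2
g = 2*1/2
g = 2/2 = 1

1


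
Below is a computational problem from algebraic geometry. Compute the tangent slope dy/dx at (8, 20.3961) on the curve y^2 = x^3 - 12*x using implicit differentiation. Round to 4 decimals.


Using implicit differentiation of y^2 = x^3 - 12*x:
2y * dy/dx = 3x^2 - 12
dy/dx = (3x^2 - 12)/(2y)
Numerator: 3*8^2 - 12 = 180
Denominator: 2*20.3961 = 40.7922
dy/dx = 180/40.7922 = 4.4126

4.4126


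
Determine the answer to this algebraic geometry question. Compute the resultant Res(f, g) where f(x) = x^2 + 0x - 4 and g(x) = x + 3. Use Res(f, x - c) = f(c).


For Res(f, x - c), we evaluate f at x = c.
f(-3) = (-3)^2 + 0*(-3) - 4
= 9 + 0 - 4
= 9 - 4 = 5
Res(f, g) = 5

5


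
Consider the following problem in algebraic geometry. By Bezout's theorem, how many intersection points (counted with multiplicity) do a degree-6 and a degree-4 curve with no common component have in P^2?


Bezout's theorem states the intersection count equals the product of degrees.
Intersection count = 6 * 4 = 24

24


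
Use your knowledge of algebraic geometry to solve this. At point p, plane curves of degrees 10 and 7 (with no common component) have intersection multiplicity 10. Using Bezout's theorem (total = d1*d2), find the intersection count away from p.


By Bezout's theorem, the total intersection number is d1 * d2.
Total = 10 * 7 = 70
Intersection multiplicity at p = 10
Remaining intersections = 70 - 10 = 60

60


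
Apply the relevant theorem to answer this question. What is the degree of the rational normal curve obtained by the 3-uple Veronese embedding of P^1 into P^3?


The rational normal curve in P^3 is the image of P^1 under the 3-uple Veronese.
A general hyperplane in P^3 pulls back to a degree-3 form on P^1, which has 3 zeros,
so the curve meets a general hyperplane in 3 points. Degree = 3.

3


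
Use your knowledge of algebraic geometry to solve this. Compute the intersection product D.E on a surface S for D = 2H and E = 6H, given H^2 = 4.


Using bilinearity of the intersection pairing on a surface S:
(aH).(bH) = ab * (H.H)
We have H^2 = 4.
D.E = (2H).(6H) = 2*6*4
= 12*4
= 48

48


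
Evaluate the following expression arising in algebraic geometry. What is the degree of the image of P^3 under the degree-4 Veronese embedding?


The Veronese variety v_4(P^3) has degree d^r.
d^r = 4^3 = 64

64


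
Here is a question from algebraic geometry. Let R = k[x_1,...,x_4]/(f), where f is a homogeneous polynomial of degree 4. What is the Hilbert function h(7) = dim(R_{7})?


For R = k[x_1,...,x_n]/(f) with f homogeneous of degree e:
The Hilbert series is (1 - t^e)/(1 - t)^n.
So h(d) = C(d+n-1, n-1) - C(d-e+n-1, n-1) for d >= e.
With n=4, e=4, d=7:
C(7+4-1, 4-1) = C(10, 3) = 120
C(7-4+4-1, 4-1) = C(6, 3) = 20
h(7) = 120 - 20 = 100

100


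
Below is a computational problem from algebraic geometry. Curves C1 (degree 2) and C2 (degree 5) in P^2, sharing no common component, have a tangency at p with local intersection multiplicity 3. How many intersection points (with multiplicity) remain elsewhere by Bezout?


By Bezout's theorem, the total intersection number is d1 * d2.
Total = 2 * 5 = 10
Intersection multiplicity at p = 3
Remaining intersections = 10 - 3 = 7

7


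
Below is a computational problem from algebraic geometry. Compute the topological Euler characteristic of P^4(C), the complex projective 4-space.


The complex projective space P^4 has one cell in each even real dimension 0, 2, ..., 8.
The cohomology groups are H^{2k}(P^4) = Z for k = 0,...,4, and 0 otherwise.
Euler characteristic = sum of Betti numbers = 1 per even-dimensional cohomology group.
chi(P^4) = 4 + 1 = 5

5


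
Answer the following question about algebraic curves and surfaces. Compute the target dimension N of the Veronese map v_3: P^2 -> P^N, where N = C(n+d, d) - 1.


The Veronese embedding v_d: P^n -> P^N maps each point to all
degree-d monomials in n+1 homogeneous coordinates.
N = C(n+d, d) - 1
N = C(2+3, 3) - 1
N = C(5, 3) - 1
C(5, 3) = 10
N = 10 - 1 = 9

9


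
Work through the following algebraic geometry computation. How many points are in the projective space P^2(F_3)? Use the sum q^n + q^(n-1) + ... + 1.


P^2(F_3) has (q^(n+1) - 1)/(q - 1) points.
= 3^2 + 3^1 + 3^0
= 9 + 3 + 1
= 13

13


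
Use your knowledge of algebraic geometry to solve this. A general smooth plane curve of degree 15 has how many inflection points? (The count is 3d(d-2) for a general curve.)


For a general smooth plane curve C of degree d, the inflection points are
the intersection of C with its Hessian curve, which has degree 3(d-2).
By Bezout, the total intersection number is d * 3(d-2) = 15 * 39 = 585.
For a general curve every flex is ordinary, so each contributes
multiplicity 1 to C·Hess(C), and the number of distinct inflection
points is 3d(d-2).
Inflection points = 3*15*(15-2) = 3*15*13 = 585

585


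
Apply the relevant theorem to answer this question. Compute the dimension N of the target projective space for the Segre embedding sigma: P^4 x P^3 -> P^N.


The Segre embedding maps P^m x P^n into P^N via
all products of coordinates from each factor.
N = (m+1)(n+1) - 1
N = (4+1)(3+1) - 1
N = 5*4 - 1
N = 20 - 1 = 19

19


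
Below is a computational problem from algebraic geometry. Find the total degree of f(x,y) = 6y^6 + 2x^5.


Examine each term for its total degree (sum of exponents).
  Term '6y^6' has total degree 0+6 = 6.
  Term '2x^5' has total degree 5+0 = 5.
The maximum total degree among all terms is 6.

6


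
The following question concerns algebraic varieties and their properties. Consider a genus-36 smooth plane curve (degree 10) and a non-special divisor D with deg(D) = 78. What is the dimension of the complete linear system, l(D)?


First, compute the genus of a smooth plane curve of degree 10:
g = (d-1)(d-2)/2 = (10-1)(10-2)/2 = 36
For a non-special divisor D (i.e., h^1(D) = 0), Riemann-Roch gives:
l(D) = deg(D) - g + 1
Since deg(D) = 78 >= 2g - 1 = 71, D is non-special.
l(D) = 78 - 36 + 1 = 43

43


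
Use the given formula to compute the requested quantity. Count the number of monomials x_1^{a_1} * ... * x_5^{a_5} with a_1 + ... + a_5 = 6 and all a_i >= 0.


The number of degree-6 monomials in 5 variables is C(d+n-1, n-1).
= C(6+5-1, 5-1) = C(10, 4)
= 210

210


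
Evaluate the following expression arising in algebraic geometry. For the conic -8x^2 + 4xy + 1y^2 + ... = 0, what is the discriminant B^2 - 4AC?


The discriminant of a conic Ax^2 + Bxy + Cy^2 + ... = 0 is B^2 - 4AC.
B^2 = 4^2 = 16
4AC = 4*(-8)*1 = -32
Discriminant = 16 + 32 = 48

48


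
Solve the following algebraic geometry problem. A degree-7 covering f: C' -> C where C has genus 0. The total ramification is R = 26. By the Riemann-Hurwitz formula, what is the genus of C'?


Riemann-Hurwitz formula: 2g' - 2 = d(2g - 2) + R
Given: d = 7, g = 0, R = 26
2g' - 2 = 7*(2*0 - 2) + 26
2g' - 2 = 7*(-2) + 26
2g' - 2 = -14 + 26 = 12
2g' = 14
g' = 7

7
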